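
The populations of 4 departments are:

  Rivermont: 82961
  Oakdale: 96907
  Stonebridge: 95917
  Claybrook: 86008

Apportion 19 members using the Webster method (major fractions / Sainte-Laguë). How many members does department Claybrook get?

Standard divisor 361793/19 ≈ 19041.737; standard quotas: Rivermont 4.357, Oakdale 5.089, Stonebridge 5.037, Claybrook 4.517.
Rounding to the nearest integer gives Rivermont 4, Oakdale 5, Stonebridge 5, Claybrook 5 — total 19, matching the house size, so no adjustment is needed.
Claybrook receives 5.

5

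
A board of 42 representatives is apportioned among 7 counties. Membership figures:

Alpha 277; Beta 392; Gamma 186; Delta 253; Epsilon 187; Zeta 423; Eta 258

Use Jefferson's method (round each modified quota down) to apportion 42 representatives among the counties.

Alpha 6, Beta 9, Gamma 4, Delta 5, Epsilon 4, Zeta 9, Eta 5

Standard divisor 1976/42 ≈ 47.048; standard quotas: Alpha 5.888, Beta 8.332, Gamma 3.953, Delta 5.378, Epsilon 3.975, Zeta 8.991, Eta 5.484.
Rounding down gives 5, 8, 3, 5, 3, 8, 5 = 37 seats, so the divisor must be adjusted.
With modified divisor 43.3: modified quotas Alpha 6.397, Beta 9.053, Gamma 4.296, Delta 5.843, Epsilon 4.319, Zeta 9.769, Eta 5.958.
Rounding down: Alpha 6, Beta 9, Gamma 4, Delta 5, Epsilon 4, Zeta 9, Eta 5 (total 42).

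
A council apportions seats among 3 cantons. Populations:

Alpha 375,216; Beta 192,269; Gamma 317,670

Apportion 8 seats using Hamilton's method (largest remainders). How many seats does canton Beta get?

2

Total 885155; standard divisor 885155/8 ≈ 110644.375.
Standard quotas: Alpha 3.3912, Beta 1.7377, Gamma 2.8711.
Lower quotas: Alpha 3, Beta 1, Gamma 2 (sum 6, leaving 2 seats).
Remainders in descending order: Gamma 0.8711, Beta 0.7377, Alpha 0.3912.
Largest remainders: Gamma, Beta receive the extra seats.
Beta receives 2.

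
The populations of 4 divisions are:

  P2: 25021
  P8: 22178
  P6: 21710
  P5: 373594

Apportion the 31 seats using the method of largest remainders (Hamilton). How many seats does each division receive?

Total 442503; standard divisor 442503/31 ≈ 14274.29.
Standard quotas: P2 1.7529, P8 1.5537, P6 1.5209, P5 26.1725.
Lower quotas: P2 1, P8 1, P6 1, P5 26 (sum 29, leaving 2 seats).
Remainders in descending order: P2 0.7529, P8 0.5537, P6 0.5209, P5 0.1725.
Largest remainders: P2, P8 receive the extra seats.

P2 2, P8 2, P6 1, P5 26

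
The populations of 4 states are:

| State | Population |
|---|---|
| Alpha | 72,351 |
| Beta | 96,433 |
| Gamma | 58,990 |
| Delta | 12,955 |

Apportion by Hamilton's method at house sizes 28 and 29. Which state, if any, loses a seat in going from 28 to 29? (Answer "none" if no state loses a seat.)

At 28 seats: Alpha 8, Beta 11, Gamma 7, Delta 2.
At 29 seats: Alpha 9, Beta 12, Gamma 7, Delta 1.
Delta drops from 2 to 1.

Delta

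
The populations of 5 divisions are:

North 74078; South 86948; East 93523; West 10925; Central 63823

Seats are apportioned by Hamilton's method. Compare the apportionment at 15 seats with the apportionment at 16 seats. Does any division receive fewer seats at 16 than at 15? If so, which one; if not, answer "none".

West

At 15 seats: North 3, South 4, East 4, West 1, Central 3.
At 16 seats: North 4, South 4, East 5, West 0, Central 3.
West drops from 1 to 0.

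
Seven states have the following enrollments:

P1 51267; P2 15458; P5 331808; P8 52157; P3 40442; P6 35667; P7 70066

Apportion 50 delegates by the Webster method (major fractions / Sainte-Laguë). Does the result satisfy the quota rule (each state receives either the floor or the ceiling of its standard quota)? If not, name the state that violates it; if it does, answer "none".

P5

Standard quotas: P1 4.295, P2 1.295, P5 27.796, P8 4.369, P3 3.388, P6 2.988, P7 5.870.
Webster allocation: P1 4, P2 1, P5 29, P8 4, P3 3, P6 3, P7 6.
P5 has quota 27.796 (lower 27, upper 28) but receives 29 — outside the quota interval.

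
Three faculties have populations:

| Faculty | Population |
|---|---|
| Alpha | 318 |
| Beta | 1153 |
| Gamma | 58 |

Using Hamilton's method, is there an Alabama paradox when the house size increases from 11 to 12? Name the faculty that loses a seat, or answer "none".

Gamma

At 11 seats: Alpha 2, Beta 8, Gamma 1.
At 12 seats: Alpha 3, Beta 9, Gamma 0.
Gamma drops from 1 to 0.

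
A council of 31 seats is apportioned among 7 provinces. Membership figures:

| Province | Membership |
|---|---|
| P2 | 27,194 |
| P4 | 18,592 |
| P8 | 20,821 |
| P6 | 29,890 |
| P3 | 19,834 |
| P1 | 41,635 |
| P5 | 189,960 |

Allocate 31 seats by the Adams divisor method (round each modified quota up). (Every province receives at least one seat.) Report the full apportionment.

Standard divisor 347926/31 ≈ 11223.419; standard quotas: P2 2.423, P4 1.657, P8 1.855, P6 2.663, P3 1.767, P1 3.710, P5 16.925.
Rounding up gives 3, 2, 2, 3, 2, 4, 17 = 33 seats, so the divisor must be adjusted.
With modified divisor 13100: modified quotas P2 2.076, P4 1.419, P8 1.589, P6 2.282, P3 1.514, P1 3.178, P5 14.501.
Rounding up: P2 3, P4 2, P8 2, P6 3, P3 2, P1 4, P5 15 (total 31).

P2=3, P4=2, P8=2, P6=3, P3=2, P1=4, P5=15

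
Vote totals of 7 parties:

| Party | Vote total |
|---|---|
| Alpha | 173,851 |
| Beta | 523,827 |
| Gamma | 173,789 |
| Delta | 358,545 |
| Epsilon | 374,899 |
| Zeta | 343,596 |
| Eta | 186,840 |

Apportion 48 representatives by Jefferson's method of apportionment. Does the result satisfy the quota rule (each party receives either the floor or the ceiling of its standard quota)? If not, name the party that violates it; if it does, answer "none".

none

Standard quotas: Alpha 3.908, Beta 11.775, Gamma 3.907, Delta 8.060, Epsilon 8.427, Zeta 7.724, Eta 4.200.
Jefferson allocation: Alpha 4, Beta 12, Gamma 4, Delta 8, Epsilon 8, Zeta 8, Eta 4.
Every allocation lies between the lower and upper quota.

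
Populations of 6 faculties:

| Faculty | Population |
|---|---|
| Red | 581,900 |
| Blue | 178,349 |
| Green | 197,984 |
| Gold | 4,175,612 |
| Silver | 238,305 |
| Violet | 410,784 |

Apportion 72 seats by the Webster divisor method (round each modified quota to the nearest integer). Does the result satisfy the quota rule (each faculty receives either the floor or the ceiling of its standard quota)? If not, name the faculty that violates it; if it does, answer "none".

Standard quotas: Red 7.245, Blue 2.221, Green 2.465, Gold 51.988, Silver 2.967, Violet 5.114.
Webster allocation: Red 7, Blue 2, Green 2, Gold 53, Silver 3, Violet 5.
Gold has quota 51.988 (lower 51, upper 52) but receives 53 — outside the quota interval.

Gold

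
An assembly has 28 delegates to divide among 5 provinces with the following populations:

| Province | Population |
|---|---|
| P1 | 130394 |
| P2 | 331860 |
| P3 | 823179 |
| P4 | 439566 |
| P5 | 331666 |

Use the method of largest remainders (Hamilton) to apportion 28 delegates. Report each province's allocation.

P1 2, P2 5, P3 11, P4 6, P5 4

The standard divisor is 2056665/28 ≈ 73452.321.
Standard quotas: P1 1.7752, P2 4.5180, P3 11.2070, P4 5.9844, P5 4.5154.
Lower quotas: P1 1, P2 4, P3 11, P4 5, P5 4 (sum 25, leaving 3 seats).
Remainders in descending order: P4 0.9844, P1 0.7752, P2 0.5180, P5 0.5154, P3 0.2070.
The surplus seats go to P4, P1, P2.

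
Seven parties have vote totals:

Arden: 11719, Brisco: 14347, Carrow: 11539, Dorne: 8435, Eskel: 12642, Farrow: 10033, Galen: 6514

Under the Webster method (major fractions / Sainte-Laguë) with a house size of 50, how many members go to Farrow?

7

Standard divisor 75229/50 ≈ 1504.58; standard quotas: Arden 7.789, Brisco 9.536, Carrow 7.669, Dorne 5.606, Eskel 8.402, Farrow 6.668, Galen 4.329.
Rounding to the nearest integer gives 8, 10, 8, 6, 8, 7, 4 = 51 seats, so the divisor must be adjusted.
With modified divisor 1520: modified quotas Arden 7.710, Brisco 9.439, Carrow 7.591, Dorne 5.549, Eskel 8.317, Farrow 6.601, Galen 4.286.
Rounding to the nearest integer: Arden 8, Brisco 9, Carrow 8, Dorne 6, Eskel 8, Farrow 7, Galen 4 (total 50).
Farrow receives 7.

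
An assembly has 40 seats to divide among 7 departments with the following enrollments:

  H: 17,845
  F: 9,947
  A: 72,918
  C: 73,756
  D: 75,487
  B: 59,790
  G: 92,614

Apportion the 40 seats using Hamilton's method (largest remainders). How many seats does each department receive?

Total 402357; standard divisor 402357/40 ≈ 10058.925.
Standard quotas: H 1.7740, F 0.9889, A 7.2491, C 7.3324, D 7.5045, B 5.9440, G 9.2071.
Lower quotas: H 1, F 0, A 7, C 7, D 7, B 5, G 9 (sum 36, leaving 4 seats).
Remainders in descending order: F 0.9889, B 0.9440, H 0.7740, D 0.5045, C 0.3324, A 0.2491, G 0.2071.
The surplus seats go to F, B, H, D.

H 2, F 1, A 7, C 7, D 8, B 6, G 9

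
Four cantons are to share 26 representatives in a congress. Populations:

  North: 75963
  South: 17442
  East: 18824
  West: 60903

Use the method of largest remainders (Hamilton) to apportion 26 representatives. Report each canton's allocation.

North=11, South=3, East=3, West=9

Total 173132; standard divisor 173132/26 ≈ 6658.923.
Standard quotas: North 11.4077, South 2.6193, East 2.8269, West 9.1461.
Lower quotas: North 11, South 2, East 2, West 9 (sum 24, leaving 2 seats).
Remainders in descending order: East 0.8269, South 0.6193, North 0.4077, West 0.1461.
Largest remainders: East, South receive the extra seats.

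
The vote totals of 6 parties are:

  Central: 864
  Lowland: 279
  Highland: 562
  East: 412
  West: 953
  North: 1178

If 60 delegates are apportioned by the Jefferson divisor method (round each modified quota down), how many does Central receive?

12

Standard divisor 4248/60 ≈ 70.8; standard quotas: Central 12.203, Lowland 3.941, Highland 7.938, East 5.819, West 13.460, North 16.638.
Rounding down gives 12, 3, 7, 5, 13, 16 = 56 seats, so the divisor must be adjusted.
With modified divisor 68.4: modified quotas Central 12.632, Lowland 4.079, Highland 8.216, East 6.023, West 13.933, North 17.222.
Rounding down: Central 12, Lowland 4, Highland 8, East 6, West 13, North 17 (total 60).
Central receives 12.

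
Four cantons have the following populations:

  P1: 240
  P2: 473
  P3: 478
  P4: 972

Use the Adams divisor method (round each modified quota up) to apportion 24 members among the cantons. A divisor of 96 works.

With modified divisor 96: modified quotas P1 2.500, P2 4.927, P3 4.979, P4 10.125.
Rounding up: P1 3, P2 5, P3 5, P4 11 (total 24).

P1: 3, P2: 5, P3: 5, P4: 11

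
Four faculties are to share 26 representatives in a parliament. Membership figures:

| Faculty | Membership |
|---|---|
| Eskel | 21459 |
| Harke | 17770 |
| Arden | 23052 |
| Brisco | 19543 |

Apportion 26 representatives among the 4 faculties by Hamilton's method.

Eskel: 7, Harke: 6, Arden: 7, Brisco: 6

Standard divisor: 81824 ÷ 26 ≈ 3147.077.
Standard quotas: Eskel 6.8187, Harke 5.6465, Arden 7.3249, Brisco 6.2099.
Lower quotas: Eskel 6, Harke 5, Arden 7, Brisco 6 (sum 24, leaving 2 seats).
Remainders in descending order: Eskel 0.8187, Harke 0.6465, Arden 0.3249, Brisco 0.2099.
The surplus seats go to Eskel, Harke.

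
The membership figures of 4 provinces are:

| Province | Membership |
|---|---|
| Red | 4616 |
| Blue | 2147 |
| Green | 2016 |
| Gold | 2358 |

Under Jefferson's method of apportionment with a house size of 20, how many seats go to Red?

Standard divisor 11137/20 ≈ 556.85; standard quotas: Red 8.289, Blue 3.856, Green 3.620, Gold 4.235.
Rounding down gives 8, 3, 3, 4 = 18 seats, so the divisor must be adjusted.
With modified divisor 510: modified quotas Red 9.051, Blue 4.210, Green 3.953, Gold 4.624.
Rounding down: Red 9, Blue 4, Green 3, Gold 4 (total 20).
Red receives 9.

9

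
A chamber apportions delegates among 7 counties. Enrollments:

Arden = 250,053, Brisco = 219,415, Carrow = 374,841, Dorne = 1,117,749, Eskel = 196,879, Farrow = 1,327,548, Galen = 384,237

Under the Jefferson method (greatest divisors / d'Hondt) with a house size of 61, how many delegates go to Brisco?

Standard divisor 3870722/61 ≈ 63454.459; standard quotas: Arden 3.941, Brisco 3.458, Carrow 5.907, Dorne 17.615, Eskel 3.103, Farrow 20.921, Galen 6.055.
Rounding down gives 3, 3, 5, 17, 3, 20, 6 = 57 seats, so the divisor must be adjusted.
With modified divisor 61200: modified quotas Arden 4.086, Brisco 3.585, Carrow 6.125, Dorne 18.264, Eskel 3.217, Farrow 21.692, Galen 6.278.
Rounding down: Arden 4, Brisco 3, Carrow 6, Dorne 18, Eskel 3, Farrow 21, Galen 6 (total 61).
Brisco receives 3.

3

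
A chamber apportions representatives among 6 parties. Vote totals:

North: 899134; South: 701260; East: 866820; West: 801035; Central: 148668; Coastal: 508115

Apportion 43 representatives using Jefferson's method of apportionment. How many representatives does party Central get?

1

Standard divisor 3925032/43 ≈ 91279.814; standard quotas: North 9.850, South 7.683, East 9.496, West 8.776, Central 1.629, Coastal 5.567.
Rounding down gives 9, 7, 9, 8, 1, 5 = 39 seats, so the divisor must be adjusted.
With modified divisor 85700: modified quotas North 10.492, South 8.183, East 10.115, West 9.347, Central 1.735, Coastal 5.929.
Rounding down: North 10, South 8, East 10, West 9, Central 1, Coastal 5 (total 43).
Central receives 1.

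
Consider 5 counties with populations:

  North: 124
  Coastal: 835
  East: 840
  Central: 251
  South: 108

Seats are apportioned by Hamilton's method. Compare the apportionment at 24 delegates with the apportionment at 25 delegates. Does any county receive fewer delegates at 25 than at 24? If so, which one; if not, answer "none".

North

At 24 seats: North 2, Coastal 9, East 9, Central 3, South 1.
At 25 seats: North 1, Coastal 10, East 10, Central 3, South 1.
North drops from 2 to 1.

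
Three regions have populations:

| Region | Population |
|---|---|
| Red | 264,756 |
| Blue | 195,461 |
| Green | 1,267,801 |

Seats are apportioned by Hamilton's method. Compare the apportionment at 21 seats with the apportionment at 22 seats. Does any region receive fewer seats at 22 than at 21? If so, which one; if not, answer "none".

At 21 seats: Red 3, Blue 2, Green 16.
At 22 seats: Red 3, Blue 3, Green 16.
No region's allocation decreased.

none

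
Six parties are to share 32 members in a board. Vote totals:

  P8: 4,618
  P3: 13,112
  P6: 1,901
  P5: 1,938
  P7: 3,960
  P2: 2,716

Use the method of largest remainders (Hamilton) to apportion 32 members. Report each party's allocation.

Standard divisor: 28245 ÷ 32 ≈ 882.656.
Standard quotas: P8 5.2319, P3 14.8552, P6 2.1537, P5 2.1956, P7 4.4865, P2 3.0771.
Lower quotas: P8 5, P3 14, P6 2, P5 2, P7 4, P2 3 (sum 30, leaving 2 seats).
Remainders in descending order: P3 0.8552, P7 0.4865, P8 0.2319, P5 0.1956, P6 0.1537, P2 0.0771.
The surplus seats go to P3, P7.

P8 5; P3 15; P6 2; P5 2; P7 5; P2 3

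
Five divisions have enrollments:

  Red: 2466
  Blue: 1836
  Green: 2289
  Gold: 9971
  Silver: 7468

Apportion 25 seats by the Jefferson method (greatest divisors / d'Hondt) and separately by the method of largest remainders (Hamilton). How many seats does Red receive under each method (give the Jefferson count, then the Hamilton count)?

Jefferson: Red 2, Blue 2, Green 2, Gold 11, Silver 8.
Hamilton: Red 3, Blue 2, Green 2, Gold 10, Silver 8.
Red gets 2 under Jefferson and 3 under Hamilton.

2 and 3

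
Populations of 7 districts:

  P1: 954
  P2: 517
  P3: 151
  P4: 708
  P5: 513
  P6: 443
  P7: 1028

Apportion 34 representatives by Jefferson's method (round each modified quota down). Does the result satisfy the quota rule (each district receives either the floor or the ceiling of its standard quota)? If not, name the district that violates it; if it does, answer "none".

none

Standard quotas: P1 7.519, P2 4.075, P3 1.190, P4 5.580, P5 4.043, P6 3.491, P7 8.102.
Jefferson allocation: P1 8, P2 4, P3 1, P4 6, P5 4, P6 3, P7 8.
Every allocation lies between the lower and upper quota.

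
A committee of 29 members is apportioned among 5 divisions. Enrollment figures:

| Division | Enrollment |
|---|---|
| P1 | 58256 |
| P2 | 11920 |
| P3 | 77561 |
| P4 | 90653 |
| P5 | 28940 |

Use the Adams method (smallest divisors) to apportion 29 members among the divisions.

P1 6, P2 2, P3 8, P4 10, P5 3

Standard divisor 267330/29 ≈ 9218.276; standard quotas: P1 6.320, P2 1.293, P3 8.414, P4 9.834, P5 3.139.
Rounding up gives 7, 2, 9, 10, 4 = 32 seats, so the divisor must be adjusted.
With modified divisor 9900: modified quotas P1 5.884, P2 1.204, P3 7.834, P4 9.157, P5 2.923.
Rounding up: P1 6, P2 2, P3 8, P4 10, P5 3 (total 29).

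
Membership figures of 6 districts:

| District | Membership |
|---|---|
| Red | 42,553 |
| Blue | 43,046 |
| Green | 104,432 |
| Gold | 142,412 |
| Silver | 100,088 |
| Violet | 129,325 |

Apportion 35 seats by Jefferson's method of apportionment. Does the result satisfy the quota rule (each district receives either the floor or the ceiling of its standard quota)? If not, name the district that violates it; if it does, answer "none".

Standard quotas: Red 2.651, Blue 2.681, Green 6.505, Gold 8.871, Silver 6.235, Violet 8.056.
Jefferson allocation: Red 2, Blue 2, Green 7, Gold 9, Silver 6, Violet 9.
Every allocation lies between the lower and upper quota.

none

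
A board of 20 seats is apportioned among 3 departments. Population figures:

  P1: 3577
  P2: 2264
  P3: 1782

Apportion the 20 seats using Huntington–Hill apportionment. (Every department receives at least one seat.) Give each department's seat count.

With divisor 388: modified quotas P1 9.219, P2 5.835, P3 4.593.
Geometric-mean thresholds: P1 √(9·10)=9.487, P2 √(5·6)=5.477, P3 √(4·5)=4.472.
Each quota rounded against its threshold gives P1 9, P2 6, P3 5 (total 20).

P1: 9; P2: 6; P3: 5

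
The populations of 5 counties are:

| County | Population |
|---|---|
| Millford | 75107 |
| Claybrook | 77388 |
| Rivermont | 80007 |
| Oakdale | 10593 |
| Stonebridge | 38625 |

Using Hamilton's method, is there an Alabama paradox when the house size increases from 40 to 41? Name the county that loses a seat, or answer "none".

Oakdale

At 40 seats: Millford 11, Claybrook 11, Rivermont 11, Oakdale 2, Stonebridge 5.
At 41 seats: Millford 11, Claybrook 11, Rivermont 12, Oakdale 1, Stonebridge 6.
Oakdale drops from 2 to 1.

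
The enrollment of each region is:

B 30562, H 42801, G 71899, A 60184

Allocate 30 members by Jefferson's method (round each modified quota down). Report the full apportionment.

B 4; H 6; G 11; A 9

Standard divisor 205446/30 ≈ 6848.2; standard quotas: B 4.463, H 6.250, G 10.499, A 8.788.
Rounding down gives 4, 6, 10, 8 = 28 seats, so the divisor must be adjusted.
With modified divisor 6300: modified quotas B 4.851, H 6.794, G 11.413, A 9.553.
Rounding down: B 4, H 6, G 11, A 9 (total 30).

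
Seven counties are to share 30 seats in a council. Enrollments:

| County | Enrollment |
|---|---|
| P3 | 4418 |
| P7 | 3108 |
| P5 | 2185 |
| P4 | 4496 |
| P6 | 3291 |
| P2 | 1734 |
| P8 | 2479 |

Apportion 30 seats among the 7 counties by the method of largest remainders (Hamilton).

Standard divisor: 21711 ÷ 30 ≈ 723.7.
Standard quotas: P3 6.105, P7 4.295, P5 3.019, P4 6.213, P6 4.547, P2 2.396, P8 3.425.
Lower quotas: P3 6, P7 4, P5 3, P4 6, P6 4, P2 2, P8 3 (sum 28, leaving 2 seats).
Remainders in descending order: P6 0.547, P8 0.425, P2 0.396, P7 0.295, P4 0.213, P3 0.105, P5 0.019.
The surplus seats go to P6, P8.

P3=6, P7=4, P5=3, P4=6, P6=5, P2=2, P8=4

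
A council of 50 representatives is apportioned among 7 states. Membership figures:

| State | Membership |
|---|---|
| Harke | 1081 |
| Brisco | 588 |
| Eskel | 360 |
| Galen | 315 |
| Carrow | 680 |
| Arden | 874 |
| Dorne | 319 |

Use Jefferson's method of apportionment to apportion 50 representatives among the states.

Standard divisor 4217/50 ≈ 84.34; standard quotas: Harke 12.817, Brisco 6.972, Eskel 4.268, Galen 3.735, Carrow 8.063, Arden 10.363, Dorne 3.782.
Rounding down gives 12, 6, 4, 3, 8, 10, 3 = 46 seats, so the divisor must be adjusted.
With modified divisor 79.24: modified quotas Harke 13.642, Brisco 7.420, Eskel 4.543, Galen 3.975, Carrow 8.582, Arden 11.030, Dorne 4.026.
Rounding down: Harke 13, Brisco 7, Eskel 4, Galen 3, Carrow 8, Arden 11, Dorne 4 (total 50).

Harke=13, Brisco=7, Eskel=4, Galen=3, Carrow=8, Arden=11, Dorne=4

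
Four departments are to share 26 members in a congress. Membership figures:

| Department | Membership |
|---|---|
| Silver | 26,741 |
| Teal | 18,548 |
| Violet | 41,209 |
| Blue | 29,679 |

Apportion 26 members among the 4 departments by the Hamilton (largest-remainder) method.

Silver 6, Teal 4, Violet 9, Blue 7

The standard divisor is 116177/26 ≈ 4468.346.
Standard quotas: Silver 5.9845, Teal 4.1510, Violet 9.2224, Blue 6.6421.
Lower quotas: Silver 5, Teal 4, Violet 9, Blue 6 (sum 24, leaving 2 seats).
Remainders in descending order: Silver 0.9845, Blue 0.6421, Violet 0.2224, Teal 0.1510.
Largest remainders: Silver, Blue receive the extra seats.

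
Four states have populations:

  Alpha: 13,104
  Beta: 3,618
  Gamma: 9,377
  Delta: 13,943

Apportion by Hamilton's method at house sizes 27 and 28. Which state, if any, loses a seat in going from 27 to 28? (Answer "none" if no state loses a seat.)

Beta

At 27 seats: Alpha 9, Beta 3, Gamma 6, Delta 9.
At 28 seats: Alpha 9, Beta 2, Gamma 7, Delta 10.
Beta drops from 3 to 2.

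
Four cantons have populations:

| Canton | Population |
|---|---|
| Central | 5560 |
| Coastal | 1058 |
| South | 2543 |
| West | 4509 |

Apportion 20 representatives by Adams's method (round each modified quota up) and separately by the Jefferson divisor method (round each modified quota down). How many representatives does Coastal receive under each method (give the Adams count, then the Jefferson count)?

2 and 1

Adams: Central 8, Coastal 2, South 4, West 6.
Jefferson: Central 8, Coastal 1, South 4, West 7.
Coastal gets 2 under Adams and 1 under Jefferson.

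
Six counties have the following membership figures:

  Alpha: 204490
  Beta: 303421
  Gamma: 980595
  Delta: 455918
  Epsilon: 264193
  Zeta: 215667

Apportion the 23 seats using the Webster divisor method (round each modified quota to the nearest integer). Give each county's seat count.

Alpha=2; Beta=3; Gamma=9; Delta=4; Epsilon=3; Zeta=2

Standard divisor 2424284/23 ≈ 105403.652; standard quotas: Alpha 1.940, Beta 2.879, Gamma 9.303, Delta 4.325, Epsilon 2.506, Zeta 2.046.
Rounding to the nearest integer gives Alpha 2, Beta 3, Gamma 9, Delta 4, Epsilon 3, Zeta 2 — total 23, matching the house size, so no adjustment is needed.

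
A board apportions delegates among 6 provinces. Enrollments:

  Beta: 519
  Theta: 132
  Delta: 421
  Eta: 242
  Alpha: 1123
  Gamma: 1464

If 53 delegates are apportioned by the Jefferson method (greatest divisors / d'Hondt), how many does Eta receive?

3

Standard divisor 3901/53 ≈ 73.604; standard quotas: Beta 7.051, Theta 1.793, Delta 5.720, Eta 3.288, Alpha 15.257, Gamma 19.890.
Rounding down gives 7, 1, 5, 3, 15, 19 = 50 seats, so the divisor must be adjusted.
With modified divisor 69.9: modified quotas Beta 7.425, Theta 1.888, Delta 6.023, Eta 3.462, Alpha 16.066, Gamma 20.944.
Rounding down: Beta 7, Theta 1, Delta 6, Eta 3, Alpha 16, Gamma 20 (total 53).
Eta receives 3.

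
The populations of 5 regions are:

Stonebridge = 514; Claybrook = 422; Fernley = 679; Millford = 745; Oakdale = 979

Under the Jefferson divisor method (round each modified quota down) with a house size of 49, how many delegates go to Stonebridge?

7

Standard divisor 3339/49 ≈ 68.143; standard quotas: Stonebridge 7.543, Claybrook 6.193, Fernley 9.964, Millford 10.933, Oakdale 14.367.
Rounding down gives 7, 6, 9, 10, 14 = 46 seats, so the divisor must be adjusted.
With modified divisor 65: modified quotas Stonebridge 7.908, Claybrook 6.492, Fernley 10.446, Millford 11.462, Oakdale 15.062.
Rounding down: Stonebridge 7, Claybrook 6, Fernley 10, Millford 11, Oakdale 15 (total 49).
Stonebridge receives 7.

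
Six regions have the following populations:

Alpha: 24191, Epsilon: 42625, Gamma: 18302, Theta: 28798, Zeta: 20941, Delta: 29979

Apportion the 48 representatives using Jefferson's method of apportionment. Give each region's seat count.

Alpha 7, Epsilon 13, Gamma 5, Theta 8, Zeta 6, Delta 9

Standard divisor 164836/48 ≈ 3434.083; standard quotas: Alpha 7.044, Epsilon 12.412, Gamma 5.330, Theta 8.386, Zeta 6.098, Delta 8.730.
Rounding down gives 7, 12, 5, 8, 6, 8 = 46 seats, so the divisor must be adjusted.
With modified divisor 3240: modified quotas Alpha 7.466, Epsilon 13.156, Gamma 5.649, Theta 8.888, Zeta 6.463, Delta 9.253.
Rounding down: Alpha 7, Epsilon 13, Gamma 5, Theta 8, Zeta 6, Delta 9 (total 48).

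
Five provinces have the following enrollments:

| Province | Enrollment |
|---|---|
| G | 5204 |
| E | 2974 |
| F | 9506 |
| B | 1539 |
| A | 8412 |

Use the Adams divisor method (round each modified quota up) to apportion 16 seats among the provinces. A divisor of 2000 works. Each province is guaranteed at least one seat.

G 3; E 2; F 5; B 1; A 5

With modified divisor 2000: modified quotas G 2.602, E 1.487, F 4.753, B 0.769, A 4.206.
Rounding up: G 3, E 2, F 5, B 1, A 5 (total 16).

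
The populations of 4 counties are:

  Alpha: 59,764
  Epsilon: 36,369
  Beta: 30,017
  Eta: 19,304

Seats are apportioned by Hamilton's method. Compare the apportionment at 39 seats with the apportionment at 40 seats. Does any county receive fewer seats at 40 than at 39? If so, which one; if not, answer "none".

none

At 39 seats: Alpha 16, Epsilon 10, Beta 8, Eta 5.
At 40 seats: Alpha 17, Epsilon 10, Beta 8, Eta 5.
No county's allocation decreased.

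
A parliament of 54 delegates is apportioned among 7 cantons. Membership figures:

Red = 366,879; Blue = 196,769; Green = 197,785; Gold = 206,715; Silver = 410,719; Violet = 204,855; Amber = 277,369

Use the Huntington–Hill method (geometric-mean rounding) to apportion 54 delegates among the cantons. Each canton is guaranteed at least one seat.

Red=10, Blue=6, Green=6, Gold=6, Silver=12, Violet=6, Amber=8

With divisor 35365: modified quotas Red 10.374, Blue 5.564, Green 5.593, Gold 5.845, Silver 11.614, Violet 5.793, Amber 7.843.
Geometric-mean thresholds: Red √(10·11)=10.488, Blue √(5·6)=5.477, Green √(5·6)=5.477, Gold √(5·6)=5.477, Silver √(11·12)=11.489, Violet √(5·6)=5.477, Amber √(7·8)=7.483.
Each quota rounded against its threshold gives Red 10, Blue 6, Green 6, Gold 6, Silver 12, Violet 6, Amber 8 (total 54).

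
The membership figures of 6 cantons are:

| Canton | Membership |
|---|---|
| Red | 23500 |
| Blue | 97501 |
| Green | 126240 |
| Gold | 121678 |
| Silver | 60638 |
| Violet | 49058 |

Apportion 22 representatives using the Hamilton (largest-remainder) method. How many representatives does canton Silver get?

Total 478615; standard divisor 478615/22 ≈ 21755.227.
Standard quotas: Red 1.0802, Blue 4.4817, Green 5.8027, Gold 5.5930, Silver 2.7873, Violet 2.2550.
Lower quotas: Red 1, Blue 4, Green 5, Gold 5, Silver 2, Violet 2 (sum 19, leaving 3 seats).
Remainders in descending order: Green 0.8027, Silver 0.7873, Gold 0.5930, Blue 0.4817, Violet 0.2550, Red 0.0802.
The surplus seats go to Green, Silver, Gold.
Silver receives 3.

3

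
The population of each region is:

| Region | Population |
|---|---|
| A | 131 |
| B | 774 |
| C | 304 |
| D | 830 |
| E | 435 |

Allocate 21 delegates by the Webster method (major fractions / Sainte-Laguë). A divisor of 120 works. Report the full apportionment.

A=1, B=6, C=3, D=7, E=4

With modified divisor 120: modified quotas A 1.092, B 6.450, C 2.533, D 6.917, E 3.625.
Rounding to the nearest integer: A 1, B 6, C 3, D 7, E 4 (total 21).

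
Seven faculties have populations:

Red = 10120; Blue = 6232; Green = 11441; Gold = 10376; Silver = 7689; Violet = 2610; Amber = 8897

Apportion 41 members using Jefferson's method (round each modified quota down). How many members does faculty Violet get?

2

Standard divisor 57365/41 ≈ 1399.146; standard quotas: Red 7.233, Blue 4.454, Green 8.177, Gold 7.416, Silver 5.495, Violet 1.865, Amber 6.359.
Rounding down gives 7, 4, 8, 7, 5, 1, 6 = 38 seats, so the divisor must be adjusted.
With modified divisor 1276: modified quotas Red 7.931, Blue 4.884, Green 8.966, Gold 8.132, Silver 6.026, Violet 2.045, Amber 6.973.
Rounding down: Red 7, Blue 4, Green 8, Gold 8, Silver 6, Violet 2, Amber 6 (total 41).
Violet receives 2.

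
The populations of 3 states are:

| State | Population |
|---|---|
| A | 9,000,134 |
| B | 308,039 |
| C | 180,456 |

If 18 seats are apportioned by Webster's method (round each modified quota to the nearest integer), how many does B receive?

Standard divisor 9488629/18 ≈ 527146.056; standard quotas: A 17.073, B 0.584, C 0.342.
Rounding to the nearest integer gives A 17, B 1, C 0 — total 18, matching the house size, so no adjustment is needed.
B receives 1.

1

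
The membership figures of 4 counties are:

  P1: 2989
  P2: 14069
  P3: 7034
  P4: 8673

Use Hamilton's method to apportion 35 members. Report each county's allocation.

Total 32765; standard divisor 32765/35 ≈ 936.143.
Standard quotas: P1 3.1929, P2 15.0287, P3 7.5138, P4 9.2646.
Lower quotas: P1 3, P2 15, P3 7, P4 9 (sum 34, leaving 1 seat).
Remainders in descending order: P3 0.5138, P4 0.2646, P1 0.1929, P2 0.0287.
Largest remainder: P3 receives the extra seat.

P1: 3; P2: 15; P3: 8; P4: 9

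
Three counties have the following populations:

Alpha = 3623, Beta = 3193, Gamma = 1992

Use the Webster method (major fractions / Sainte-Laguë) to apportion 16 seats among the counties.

Alpha 6, Beta 6, Gamma 4

Standard divisor 8808/16 ≈ 550.5; standard quotas: Alpha 6.581, Beta 5.800, Gamma 3.619.
Rounding to the nearest integer gives 7, 6, 4 = 17 seats, so the divisor must be adjusted.
With modified divisor 560: modified quotas Alpha 6.470, Beta 5.702, Gamma 3.557.
Rounding to the nearest integer: Alpha 6, Beta 6, Gamma 4 (total 16).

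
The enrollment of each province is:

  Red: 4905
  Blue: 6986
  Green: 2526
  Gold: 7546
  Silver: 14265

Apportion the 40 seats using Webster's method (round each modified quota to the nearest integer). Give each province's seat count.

Standard divisor 36228/40 ≈ 905.7; standard quotas: Red 5.416, Blue 7.713, Green 2.789, Gold 8.332, Silver 15.750.
Rounding to the nearest integer gives Red 5, Blue 8, Green 3, Gold 8, Silver 16 — total 40, matching the house size, so no adjustment is needed.

Red=5, Blue=8, Green=3, Gold=8, Silver=16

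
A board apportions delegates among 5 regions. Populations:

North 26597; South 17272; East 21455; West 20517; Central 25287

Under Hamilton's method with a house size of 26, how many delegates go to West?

Total 111128; standard divisor 111128/26 ≈ 4274.154.
Standard quotas: North 6.2228, South 4.0410, East 5.0197, West 4.8002, Central 5.9163.
Lower quotas: North 6, South 4, East 5, West 4, Central 5 (sum 24, leaving 2 seats).
Remainders in descending order: Central 0.9163, West 0.8002, North 0.2228, South 0.0410, East 0.0197.
Largest remainders: Central, West receive the extra seats.
West receives 5.

5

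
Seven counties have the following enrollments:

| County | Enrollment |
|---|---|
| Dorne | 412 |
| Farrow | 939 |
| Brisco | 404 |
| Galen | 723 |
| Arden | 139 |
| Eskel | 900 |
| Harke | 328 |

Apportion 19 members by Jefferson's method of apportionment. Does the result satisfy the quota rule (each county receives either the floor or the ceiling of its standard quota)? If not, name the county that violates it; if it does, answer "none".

none

Standard quotas: Dorne 2.036, Farrow 4.640, Brisco 1.996, Galen 3.573, Arden 0.687, Eskel 4.447, Harke 1.621.
Jefferson allocation: Dorne 2, Farrow 5, Brisco 2, Galen 4, Arden 0, Eskel 5, Harke 1.
Every allocation lies between the lower and upper quota.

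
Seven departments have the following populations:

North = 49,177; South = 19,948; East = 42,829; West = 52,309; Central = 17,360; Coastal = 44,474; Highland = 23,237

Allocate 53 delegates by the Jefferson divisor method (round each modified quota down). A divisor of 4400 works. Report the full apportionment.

With modified divisor 4400: modified quotas North 11.177, South 4.534, East 9.734, West 11.888, Central 3.945, Coastal 10.108, Highland 5.281.
Rounding down: North 11, South 4, East 9, West 11, Central 3, Coastal 10, Highland 5 (total 53).

North: 11; South: 4; East: 9; West: 11; Central: 3; Coastal: 10; Highland: 5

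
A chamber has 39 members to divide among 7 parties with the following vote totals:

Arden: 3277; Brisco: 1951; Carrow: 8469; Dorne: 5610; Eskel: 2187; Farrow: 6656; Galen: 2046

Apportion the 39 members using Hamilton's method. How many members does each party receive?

Total 30196; standard divisor 30196/39 ≈ 774.256.
Standard quotas: Arden 4.2324, Brisco 2.5198, Carrow 10.9382, Dorne 7.2457, Eskel 2.8246, Farrow 8.5966, Galen 2.6425.
Lower quotas: Arden 4, Brisco 2, Carrow 10, Dorne 7, Eskel 2, Farrow 8, Galen 2 (sum 35, leaving 4 seats).
Remainders in descending order: Carrow 0.9382, Eskel 0.8246, Galen 0.6425, Farrow 0.5966, Brisco 0.5198, Dorne 0.2457, Arden 0.2324.
The surplus seats go to Carrow, Eskel, Galen, Farrow.

Arden 4, Brisco 2, Carrow 11, Dorne 7, Eskel 3, Farrow 9, Galen 3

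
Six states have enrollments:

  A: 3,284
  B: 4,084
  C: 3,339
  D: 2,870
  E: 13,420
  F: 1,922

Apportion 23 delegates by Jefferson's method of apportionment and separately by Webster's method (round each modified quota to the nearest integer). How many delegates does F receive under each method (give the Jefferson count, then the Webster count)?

Jefferson: A 2, B 3, C 3, D 2, E 12, F 1.
Webster: A 3, B 3, C 3, D 2, E 10, F 2.
F gets 1 under Jefferson and 2 under Webster.

1 and 2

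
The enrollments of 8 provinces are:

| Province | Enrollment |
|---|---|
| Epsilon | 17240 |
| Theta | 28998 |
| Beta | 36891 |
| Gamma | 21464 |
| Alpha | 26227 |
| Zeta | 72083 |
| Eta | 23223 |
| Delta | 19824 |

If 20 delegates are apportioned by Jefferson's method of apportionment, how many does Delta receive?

1

Standard divisor 245950/20 ≈ 12297.5; standard quotas: Epsilon 1.402, Theta 2.358, Beta 3.000, Gamma 1.745, Alpha 2.133, Zeta 5.862, Eta 1.888, Delta 1.612.
Rounding down gives 1, 2, 2, 1, 2, 5, 1, 1 = 15 seats, so the divisor must be adjusted.
With modified divisor 10100: modified quotas Epsilon 1.707, Theta 2.871, Beta 3.653, Gamma 2.125, Alpha 2.597, Zeta 7.137, Eta 2.299, Delta 1.963.
Rounding down: Epsilon 1, Theta 2, Beta 3, Gamma 2, Alpha 2, Zeta 7, Eta 2, Delta 1 (total 20).
Delta receives 1.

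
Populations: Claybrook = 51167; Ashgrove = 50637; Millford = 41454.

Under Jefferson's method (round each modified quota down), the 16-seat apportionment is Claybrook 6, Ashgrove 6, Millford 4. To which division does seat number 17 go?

Millford

Priority for the next seat is population ÷ (current seats + 1).
Priorities: Claybrook 7309.571, Ashgrove 7233.857, Millford 8290.800.
Highest priority: Millford.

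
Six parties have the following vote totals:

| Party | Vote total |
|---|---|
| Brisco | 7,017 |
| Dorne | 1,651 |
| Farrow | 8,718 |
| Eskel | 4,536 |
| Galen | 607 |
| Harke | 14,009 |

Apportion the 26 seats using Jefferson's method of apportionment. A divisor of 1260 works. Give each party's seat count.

Brisco 5; Dorne 1; Farrow 6; Eskel 3; Galen 0; Harke 11

With modified divisor 1260: modified quotas Brisco 5.569, Dorne 1.310, Farrow 6.919, Eskel 3.600, Galen 0.482, Harke 11.118.
Rounding down: Brisco 5, Dorne 1, Farrow 6, Eskel 3, Galen 0, Harke 11 (total 26).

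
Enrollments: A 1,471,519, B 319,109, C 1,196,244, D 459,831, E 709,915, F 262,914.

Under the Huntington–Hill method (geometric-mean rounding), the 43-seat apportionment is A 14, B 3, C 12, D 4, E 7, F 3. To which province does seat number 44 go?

Priority for the next seat is population ÷ (√(s·(s+1))).
Priorities: A 101544.458, B 92118.834, C 95776.172, D 102821.337, E 94866.382, F 75896.734.
Highest priority: D.

D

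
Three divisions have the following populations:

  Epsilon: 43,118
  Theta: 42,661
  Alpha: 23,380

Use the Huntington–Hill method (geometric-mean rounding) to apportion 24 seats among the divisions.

With divisor 4521: modified quotas Epsilon 9.537, Theta 9.436, Alpha 5.171.
Geometric-mean thresholds: Epsilon √(9·10)=9.487, Theta √(9·10)=9.487, Alpha √(5·6)=5.477.
Each quota rounded against its threshold gives Epsilon 10, Theta 9, Alpha 5 (total 24).

Epsilon=10, Theta=9, Alpha=5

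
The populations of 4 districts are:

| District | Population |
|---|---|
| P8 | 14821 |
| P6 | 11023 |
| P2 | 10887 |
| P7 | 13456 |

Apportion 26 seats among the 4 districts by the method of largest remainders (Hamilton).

Standard divisor: 50187 ÷ 26 ≈ 1930.269.
Standard quotas: P8 7.6782, P6 5.7106, P2 5.6401, P7 6.9710.
Lower quotas: P8 7, P6 5, P2 5, P7 6 (sum 23, leaving 3 seats).
Remainders in descending order: P7 0.9710, P6 0.7106, P8 0.6782, P2 0.6401.
The surplus seats go to P7, P6, P8.

P8 8, P6 6, P2 5, P7 7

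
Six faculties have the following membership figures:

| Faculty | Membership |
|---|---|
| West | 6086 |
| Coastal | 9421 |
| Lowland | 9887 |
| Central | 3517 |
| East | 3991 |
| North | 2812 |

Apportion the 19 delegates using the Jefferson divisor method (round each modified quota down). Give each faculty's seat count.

West: 3, Coastal: 5, Lowland: 6, Central: 2, East: 2, North: 1

Standard divisor 35714/19 ≈ 1879.684; standard quotas: West 3.238, Coastal 5.012, Lowland 5.260, Central 1.871, East 2.123, North 1.496.
Rounding down gives 3, 5, 5, 1, 2, 1 = 17 seats, so the divisor must be adjusted.
With modified divisor 1600: modified quotas West 3.804, Coastal 5.888, Lowland 6.179, Central 2.198, East 2.494, North 1.758.
Rounding down: West 3, Coastal 5, Lowland 6, Central 2, East 2, North 1 (total 19).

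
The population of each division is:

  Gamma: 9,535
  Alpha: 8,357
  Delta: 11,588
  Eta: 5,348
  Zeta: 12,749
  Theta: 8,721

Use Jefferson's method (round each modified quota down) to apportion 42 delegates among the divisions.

Gamma 7; Alpha 6; Delta 9; Eta 4; Zeta 10; Theta 6

Standard divisor 56298/42 ≈ 1340.429; standard quotas: Gamma 7.113, Alpha 6.235, Delta 8.645, Eta 3.990, Zeta 9.511, Theta 6.506.
Rounding down gives 7, 6, 8, 3, 9, 6 = 39 seats, so the divisor must be adjusted.
With modified divisor 1260: modified quotas Gamma 7.567, Alpha 6.633, Delta 9.197, Eta 4.244, Zeta 10.118, Theta 6.921.
Rounding down: Gamma 7, Alpha 6, Delta 9, Eta 4, Zeta 10, Theta 6 (total 42).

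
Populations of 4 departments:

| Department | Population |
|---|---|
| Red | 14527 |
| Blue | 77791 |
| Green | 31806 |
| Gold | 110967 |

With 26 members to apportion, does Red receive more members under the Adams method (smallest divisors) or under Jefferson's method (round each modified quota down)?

Adams: Red 2, Blue 8, Green 4, Gold 12.
Jefferson: Red 1, Blue 9, Green 3, Gold 13.
Red gets 2 under Adams and 1 under Jefferson.

Adams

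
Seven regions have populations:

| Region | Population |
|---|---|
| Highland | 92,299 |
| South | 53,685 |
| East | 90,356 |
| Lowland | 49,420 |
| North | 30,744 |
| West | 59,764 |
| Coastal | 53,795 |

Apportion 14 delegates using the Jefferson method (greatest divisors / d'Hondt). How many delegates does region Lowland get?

Standard divisor 430063/14 ≈ 30718.786; standard quotas: Highland 3.005, South 1.748, East 2.941, Lowland 1.609, North 1.001, West 1.946, Coastal 1.751.
Rounding down gives 3, 1, 2, 1, 1, 1, 1 = 10 seats, so the divisor must be adjusted.
With modified divisor 25800: modified quotas Highland 3.577, South 2.081, East 3.502, Lowland 1.916, North 1.192, West 2.316, Coastal 2.085.
Rounding down: Highland 3, South 2, East 3, Lowland 1, North 1, West 2, Coastal 2 (total 14).
Lowland receives 1.

1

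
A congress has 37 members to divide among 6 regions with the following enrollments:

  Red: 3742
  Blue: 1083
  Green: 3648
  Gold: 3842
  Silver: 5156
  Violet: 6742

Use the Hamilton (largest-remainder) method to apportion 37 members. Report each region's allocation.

Standard divisor: 24213 ÷ 37 ≈ 654.405.
Standard quotas: Red 5.7182, Blue 1.6549, Green 5.5745, Gold 5.8710, Silver 7.8789, Violet 10.3025.
Lower quotas: Red 5, Blue 1, Green 5, Gold 5, Silver 7, Violet 10 (sum 33, leaving 4 seats).
Remainders in descending order: Silver 0.8789, Gold 0.8710, Red 0.7182, Blue 0.6549, Green 0.5745, Violet 0.3025.
The surplus seats go to Silver, Gold, Red, Blue.

Red=6; Blue=2; Green=5; Gold=6; Silver=8; Violet=10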